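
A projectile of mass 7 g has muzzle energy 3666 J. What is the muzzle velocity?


v = sqrt(2*E/m) = sqrt(2*3666/0.007) = 1023 m/s

1023 m/s


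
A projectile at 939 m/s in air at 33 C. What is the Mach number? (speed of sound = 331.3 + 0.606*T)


a = 331.3 + 0.606*(33) = 351.298 m/s
M = v/a = 939/351.298 = 2.673

2.673


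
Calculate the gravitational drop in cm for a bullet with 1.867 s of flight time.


drop = 0.5*g*t^2 = 0.5*9.81*1.867^2 = 17.0973 m ≈ 1710 cm

1710 cm


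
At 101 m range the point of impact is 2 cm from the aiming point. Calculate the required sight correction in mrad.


1 mrad subtends 1 cm per 10 m of range, so adj = error_cm / (dist_m / 10) = 2 / (101/10) = 0.198 mrad

0.198 mrad


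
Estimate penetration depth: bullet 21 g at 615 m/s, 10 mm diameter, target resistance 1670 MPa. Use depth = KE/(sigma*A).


A = pi*(d/2)^2 = pi*(10/2)^2 = 78.5398 mm^2
E = 0.5*m*v^2 = 0.5*0.021*615^2 = 3971.36 J
depth = E/(sigma*A) = 3971.36 J / (1670 MPa * 78.5398 mm^2) = 3971.36/(1670 * 78.5398) m = 0.0302784 m ≈ 30.28 mm

30.28 mm


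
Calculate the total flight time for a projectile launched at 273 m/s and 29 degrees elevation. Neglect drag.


T = 2*v0*sin(theta)/g = 2*273*sin(29°)/9.81 = 26.98 s

26.98 s


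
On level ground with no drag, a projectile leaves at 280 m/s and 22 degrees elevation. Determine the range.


R = v0^2 * sin(2*theta) / g = 280^2 * sin(2*22°) / 9.81 = 5552 m

5552 m


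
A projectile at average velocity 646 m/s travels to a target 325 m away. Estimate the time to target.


t = d/v = 325/646 = 0.5031 s

0.5031 s


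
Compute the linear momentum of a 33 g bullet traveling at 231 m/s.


p = m*v = 0.033*231 = 7.623 kg·m/s

7.623 kg·m/s


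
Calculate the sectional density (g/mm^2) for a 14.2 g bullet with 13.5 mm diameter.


SD = m/d^2 = 14.2/13.5^2 = 0.07791 g/mm^2

0.07791 g/mm^2


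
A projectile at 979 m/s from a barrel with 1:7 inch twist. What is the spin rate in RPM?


twist_m = 7*0.0254 = 0.1778 m
spin = v/twist = 979/0.1778 = 5506.187 rev/s
RPM = spin*60 = 5506.187*60 ≈ 330371 RPM

330371 RPM


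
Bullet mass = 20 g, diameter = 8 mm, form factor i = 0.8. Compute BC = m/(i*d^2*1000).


BC = m/(i*d^2*1000) = 20/(0.8 * 8^2 * 1000) = 0.0003906

0.0003906


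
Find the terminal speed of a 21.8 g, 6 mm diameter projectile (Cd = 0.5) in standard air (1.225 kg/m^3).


A = pi*(d/2)^2 = pi*(6/2000)^2 = 2.82743e-05 m^2
vt = sqrt(2mg/(Cd*rho*A)) = sqrt(2*0.0218*9.81/(0.5 * 1.225 * 2.82743e-05)) = 157.2 m/s

157.2 m/s


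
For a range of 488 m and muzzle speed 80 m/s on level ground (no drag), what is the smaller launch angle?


sin(2*theta) = R*g/v0^2 = 488*9.81/80^2 = 0.748013, theta = arcsin(0.748013)/2 = 24.21°

24.21 degrees


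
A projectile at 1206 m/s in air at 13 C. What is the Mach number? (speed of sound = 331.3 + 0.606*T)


a = 331.3 + 0.606*(13) = 339.178 m/s
M = v/a = 1206/339.178 = 3.556

3.556


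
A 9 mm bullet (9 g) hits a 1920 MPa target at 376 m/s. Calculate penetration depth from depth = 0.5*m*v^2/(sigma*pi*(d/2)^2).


A = pi*(d/2)^2 = pi*(9/2)^2 = 63.6173 mm^2
E = 0.5*m*v^2 = 0.5*0.009*376^2 = 636.192 J
depth = E/(sigma*A) = 636.192 J / (1920 MPa * 63.6173 mm^2) = 636.192/(1920 * 63.6173) m = 0.00520849 m ≈ 5.208 mm

5.208 mm


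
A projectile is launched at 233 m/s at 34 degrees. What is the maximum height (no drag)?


H = (v0*sin(theta))^2 / (2g) = (233*sin(34°))^2 / (2*9.81) = 865.2 m

865.2 m


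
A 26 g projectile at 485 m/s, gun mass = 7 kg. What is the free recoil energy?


v_r = m_p*v_p/m_gun = 0.026*485/7 = 1.80143 m/s, E_r = 0.5*m_gun*v_r^2 = 0.5*7*1.80143^2 = 11.36 J

11.36 J


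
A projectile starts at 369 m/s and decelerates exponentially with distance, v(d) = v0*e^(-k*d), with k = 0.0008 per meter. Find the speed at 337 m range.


v = v0*exp(-k*d) = 369*exp(-0.0008*337) = 281.8 m/s

281.8 m/s


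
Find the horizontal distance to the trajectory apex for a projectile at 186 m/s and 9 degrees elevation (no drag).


R = v0^2*sin(2*theta)/g = 186^2*sin(2*9°)/9.81 = 1089.78 m
apex_dist = R/2 = 1089.78/2 = 544.9 m

544.9 m


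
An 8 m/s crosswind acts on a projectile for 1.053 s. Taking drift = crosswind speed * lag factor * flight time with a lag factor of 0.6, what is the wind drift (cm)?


drift = v_wind * lag * t = 8 * 0.6 * 1.053 = 5.0544 m ≈ 505.4 cm

505.4 cm


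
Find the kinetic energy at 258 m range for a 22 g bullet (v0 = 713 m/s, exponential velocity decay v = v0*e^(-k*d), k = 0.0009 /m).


v = v0*exp(-k*d) = 713*exp(-0.0009*258) = 565.258 m/s
E = 0.5*m*v^2 = 0.5*0.022*565.258^2 = 3515 J

3515 J


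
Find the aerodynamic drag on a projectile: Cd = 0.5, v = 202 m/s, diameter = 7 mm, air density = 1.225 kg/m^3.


A = pi*(d/2)^2 = pi*(7/2000)^2 = 3.84845e-05 m^2
Fd = 0.5*Cd*rho*A*v^2 = 0.5*0.5*1.225*3.84845e-05*202^2 = 0.4809 N

0.4809 N


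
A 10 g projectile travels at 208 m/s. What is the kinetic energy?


E = 0.5*m*v^2 = 0.5*0.01*208^2 = 216.3 J

216.3 J


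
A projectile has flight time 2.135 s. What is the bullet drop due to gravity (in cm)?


drop = 0.5*g*t^2 = 0.5*9.81*2.135^2 = 22.3581 m ≈ 2236 cm

2236 cm


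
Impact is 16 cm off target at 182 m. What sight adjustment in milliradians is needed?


1 mrad subtends 1 cm per 10 m of range, so adj = error_cm / (dist_m / 10) = 16 / (182/10) = 0.8791 mrad

0.8791 mrad


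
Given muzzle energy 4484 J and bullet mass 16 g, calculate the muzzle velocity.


v = sqrt(2*E/m) = sqrt(2*4484/0.016) = 748.7 m/s

748.7 m/s


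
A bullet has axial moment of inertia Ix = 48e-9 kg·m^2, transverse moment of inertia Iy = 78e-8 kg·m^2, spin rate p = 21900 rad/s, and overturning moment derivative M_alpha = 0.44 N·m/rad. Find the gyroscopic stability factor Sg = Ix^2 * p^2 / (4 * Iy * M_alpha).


Sg = Ix^2 * p^2 / (4 * Iy * M_alpha) = (48e-9)^2 * 21900^2 / (4 * 78e-8 * 0.44) = 0.8049

0.8049


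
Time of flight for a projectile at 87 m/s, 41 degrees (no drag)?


T = 2*v0*sin(theta)/g = 2*87*sin(41°)/9.81 = 11.64 s

11.64 s


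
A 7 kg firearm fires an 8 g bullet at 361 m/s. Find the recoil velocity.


v_recoil = m_p * v_p / m_gun = 0.008 * 361 / 7 = 0.4126 m/s

0.4126 m/s


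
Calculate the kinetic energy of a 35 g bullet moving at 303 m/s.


E = 0.5*m*v^2 = 0.5*0.035*303^2 = 1607 J

1607 J


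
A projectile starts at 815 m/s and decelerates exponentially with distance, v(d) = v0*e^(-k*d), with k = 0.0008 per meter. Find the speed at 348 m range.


v = v0*exp(-k*d) = 815*exp(-0.0008*348) = 617 m/s

617 m/s


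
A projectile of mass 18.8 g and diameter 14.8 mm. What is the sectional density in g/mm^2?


SD = m/d^2 = 18.8/14.8^2 = 0.08583 g/mm^2

0.08583 g/mm^2


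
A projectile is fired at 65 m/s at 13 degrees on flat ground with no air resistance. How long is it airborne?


T = 2*v0*sin(theta)/g = 2*65*sin(13°)/9.81 = 2.981 s

2.981 s


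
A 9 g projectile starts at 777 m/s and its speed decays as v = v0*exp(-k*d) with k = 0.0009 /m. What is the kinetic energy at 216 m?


v = v0*exp(-k*d) = 777*exp(-0.0009*216) = 639.726 m/s
E = 0.5*m*v^2 = 0.5*0.009*639.726^2 = 1842 J

1842 J


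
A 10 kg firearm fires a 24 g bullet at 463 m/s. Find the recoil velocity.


v_recoil = m_p * v_p / m_gun = 0.024 * 463 / 10 = 1.111 m/s

1.111 m/s


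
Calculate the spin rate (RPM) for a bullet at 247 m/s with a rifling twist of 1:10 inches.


twist_m = 10*0.0254 = 0.254 m
spin = v/twist = 247/0.254 = 972.4409 rev/s
RPM = spin*60 = 972.4409*60 ≈ 58346 RPM

58346 RPM


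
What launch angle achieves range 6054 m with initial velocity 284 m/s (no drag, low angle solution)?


sin(2*theta) = R*g/v0^2 = 6054*9.81/284^2 = 0.736334, theta = arcsin(0.736334)/2 = 23.71°

23.71 degrees


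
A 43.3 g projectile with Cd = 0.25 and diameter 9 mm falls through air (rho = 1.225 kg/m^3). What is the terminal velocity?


A = pi*(d/2)^2 = pi*(9/2000)^2 = 6.36173e-05 m^2
vt = sqrt(2mg/(Cd*rho*A)) = sqrt(2*0.0433*9.81/(0.25 * 1.225 * 6.36173e-05)) = 208.8 m/s

208.8 m/s


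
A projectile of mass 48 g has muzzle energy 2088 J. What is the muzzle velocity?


v = sqrt(2*E/m) = sqrt(2*2088/0.048) = 295 m/s

295 m/s


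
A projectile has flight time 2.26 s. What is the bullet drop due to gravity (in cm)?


drop = 0.5*g*t^2 = 0.5*9.81*2.26^2 = 25.0528 m ≈ 2505 cm

2505 cm


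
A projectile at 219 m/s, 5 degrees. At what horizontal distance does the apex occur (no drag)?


R = v0^2*sin(2*theta)/g = 219^2*sin(2*5°)/9.81 = 848.964 m
apex_dist = R/2 = 848.964/2 = 424.5 m

424.5 m


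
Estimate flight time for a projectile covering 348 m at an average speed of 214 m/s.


t = d/v = 348/214 = 1.626 s

1.626 s


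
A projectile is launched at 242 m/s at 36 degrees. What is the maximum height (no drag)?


H = (v0*sin(theta))^2 / (2g) = (242*sin(36°))^2 / (2*9.81) = 1031 m

1031 m


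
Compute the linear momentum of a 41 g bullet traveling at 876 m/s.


p = m*v = 0.041*876 = 35.92 kg·m/s

35.92 kg·m/s


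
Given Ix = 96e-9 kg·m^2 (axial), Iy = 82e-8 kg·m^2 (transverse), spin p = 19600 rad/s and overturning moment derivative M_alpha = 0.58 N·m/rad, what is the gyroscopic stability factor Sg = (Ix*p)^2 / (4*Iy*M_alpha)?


Sg = Ix^2 * p^2 / (4 * Iy * M_alpha) = (96e-9)^2 * 19600^2 / (4 * 82e-8 * 0.58) = 1.861

1.861


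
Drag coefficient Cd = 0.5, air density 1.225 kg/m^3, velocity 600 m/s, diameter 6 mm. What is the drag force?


A = pi*(d/2)^2 = pi*(6/2000)^2 = 2.82743e-05 m^2
Fd = 0.5*Cd*rho*A*v^2 = 0.5*0.5*1.225*2.82743e-05*600^2 = 3.117 N

3.117 N


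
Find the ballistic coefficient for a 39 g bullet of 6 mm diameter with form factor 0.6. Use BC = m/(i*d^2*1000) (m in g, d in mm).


BC = m/(i*d^2*1000) = 39/(0.6 * 6^2 * 1000) = 0.001806

0.001806


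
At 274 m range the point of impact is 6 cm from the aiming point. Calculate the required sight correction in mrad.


1 mrad subtends 1 cm per 10 m of range, so adj = error_cm / (dist_m / 10) = 6 / (274/10) = 0.219 mrad

0.219 mrad


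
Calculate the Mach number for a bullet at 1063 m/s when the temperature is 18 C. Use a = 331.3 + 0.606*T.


a = 331.3 + 0.606*(18) = 342.208 m/s
M = v/a = 1063/342.208 = 3.106

3.106


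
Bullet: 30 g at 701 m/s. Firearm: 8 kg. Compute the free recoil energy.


v_r = m_p*v_p/m_gun = 0.03*701/8 = 2.62875 m/s, E_r = 0.5*m_gun*v_r^2 = 0.5*8*2.62875^2 = 27.64 J

27.64 J


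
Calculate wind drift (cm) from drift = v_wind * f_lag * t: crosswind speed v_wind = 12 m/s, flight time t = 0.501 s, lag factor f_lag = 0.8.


drift = v_wind * lag * t = 12 * 0.8 * 0.501 = 4.8096 m ≈ 481 cm

481 cm


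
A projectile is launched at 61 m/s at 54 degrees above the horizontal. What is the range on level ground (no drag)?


R = v0^2 * sin(2*theta) / g = 61^2 * sin(2*54°) / 9.81 = 360.7 m

360.7 m


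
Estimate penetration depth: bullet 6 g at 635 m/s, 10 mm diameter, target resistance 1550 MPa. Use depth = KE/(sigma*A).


A = pi*(d/2)^2 = pi*(10/2)^2 = 78.5398 mm^2
E = 0.5*m*v^2 = 0.5*0.006*635^2 = 1209.67 J
depth = E/(sigma*A) = 1209.67 J / (1550 MPa * 78.5398 mm^2) = 1209.67/(1550 * 78.5398) m = 0.00993681 m ≈ 9.937 mm

9.937 mm


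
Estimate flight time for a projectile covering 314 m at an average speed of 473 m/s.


t = d/v = 314/473 = 0.6638 s

0.6638 s


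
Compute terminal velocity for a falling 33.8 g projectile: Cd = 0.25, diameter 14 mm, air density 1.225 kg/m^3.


A = pi*(d/2)^2 = pi*(14/2000)^2 = 1.53938e-04 m^2
vt = sqrt(2mg/(Cd*rho*A)) = sqrt(2*0.0338*9.81/(0.25 * 1.225 * 1.53938e-04)) = 118.6 m/s

118.6 m/s


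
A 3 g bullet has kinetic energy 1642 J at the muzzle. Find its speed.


v = sqrt(2*E/m) = sqrt(2*1642/0.003) = 1046 m/s

1046 m/s


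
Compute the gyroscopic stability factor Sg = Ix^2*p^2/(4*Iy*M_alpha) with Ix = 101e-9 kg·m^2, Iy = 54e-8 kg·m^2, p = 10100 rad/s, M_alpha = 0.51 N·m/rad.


Sg = Ix^2 * p^2 / (4 * Iy * M_alpha) = (101e-9)^2 * 10100^2 / (4 * 54e-8 * 0.51) = 0.9446

0.9446


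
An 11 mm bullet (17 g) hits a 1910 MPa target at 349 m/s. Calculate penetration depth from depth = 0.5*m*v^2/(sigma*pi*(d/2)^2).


A = pi*(d/2)^2 = pi*(11/2)^2 = 95.0332 mm^2
E = 0.5*m*v^2 = 0.5*0.017*349^2 = 1035.31 J
depth = E/(sigma*A) = 1035.31 J / (1910 MPa * 95.0332 mm^2) = 1035.31/(1910 * 95.0332) m = 0.00570376 m ≈ 5.704 mm

5.704 mm


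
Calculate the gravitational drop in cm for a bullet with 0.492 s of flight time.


drop = 0.5*g*t^2 = 0.5*9.81*0.492^2 = 1.18732 m ≈ 118.7 cm

118.7 cm


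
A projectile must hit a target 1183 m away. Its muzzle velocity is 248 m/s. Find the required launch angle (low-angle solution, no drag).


sin(2*theta) = R*g/v0^2 = 1183*9.81/248^2 = 0.188691, theta = arcsin(0.188691)/2 = 5.438°

5.438 degrees


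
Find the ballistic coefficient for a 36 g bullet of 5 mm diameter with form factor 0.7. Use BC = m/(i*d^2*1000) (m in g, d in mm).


BC = m/(i*d^2*1000) = 36/(0.7 * 5^2 * 1000) = 0.002057

0.002057


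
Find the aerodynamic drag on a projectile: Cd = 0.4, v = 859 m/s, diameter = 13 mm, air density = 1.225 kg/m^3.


A = pi*(d/2)^2 = pi*(13/2000)^2 = 1.32732e-04 m^2
Fd = 0.5*Cd*rho*A*v^2 = 0.5*0.4*1.225*1.32732e-04*859^2 = 24 N

24 N


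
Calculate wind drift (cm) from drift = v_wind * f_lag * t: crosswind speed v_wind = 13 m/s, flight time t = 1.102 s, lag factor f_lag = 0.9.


drift = v_wind * lag * t = 13 * 0.9 * 1.102 = 12.8934 m ≈ 1289 cm

1289 cm


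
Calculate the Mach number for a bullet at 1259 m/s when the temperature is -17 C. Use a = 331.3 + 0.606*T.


a = 331.3 + 0.606*(-17) = 320.998 m/s
M = v/a = 1259/320.998 = 3.922

3.922


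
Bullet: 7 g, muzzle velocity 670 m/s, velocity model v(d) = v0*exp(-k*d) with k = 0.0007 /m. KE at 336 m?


v = v0*exp(-k*d) = 670*exp(-0.0007*336) = 529.577 m/s
E = 0.5*m*v^2 = 0.5*0.007*529.577^2 = 981.6 J

981.6 J


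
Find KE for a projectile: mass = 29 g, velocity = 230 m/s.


E = 0.5*m*v^2 = 0.5*0.029*230^2 = 767.1 J

767.1 J


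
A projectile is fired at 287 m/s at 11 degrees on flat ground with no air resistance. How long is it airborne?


T = 2*v0*sin(theta)/g = 2*287*sin(11°)/9.81 = 11.16 s

11.16 s


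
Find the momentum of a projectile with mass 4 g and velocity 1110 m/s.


p = m*v = 0.004*1110 = 4.44 kg·m/s

4.44 kg·m/s


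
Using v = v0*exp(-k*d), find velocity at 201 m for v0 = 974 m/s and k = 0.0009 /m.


v = v0*exp(-k*d) = 974*exp(-0.0009*201) = 812.8 m/s

812.8 m/s


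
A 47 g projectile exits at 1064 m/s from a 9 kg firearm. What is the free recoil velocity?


v_recoil = m_p * v_p / m_gun = 0.047 * 1064 / 9 = 5.556 m/s

5.556 m/s


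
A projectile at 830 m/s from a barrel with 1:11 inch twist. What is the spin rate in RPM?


twist_m = 11*0.0254 = 0.2794 m
spin = v/twist = 830/0.2794 = 2970.651 rev/s
RPM = spin*60 = 2970.651*60 ≈ 178239 RPM

178239 RPM


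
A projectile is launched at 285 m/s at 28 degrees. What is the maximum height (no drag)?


H = (v0*sin(theta))^2 / (2g) = (285*sin(28°))^2 / (2*9.81) = 912.5 m

912.5 m


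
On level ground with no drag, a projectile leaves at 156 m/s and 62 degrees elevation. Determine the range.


R = v0^2 * sin(2*theta) / g = 156^2 * sin(2*62°) / 9.81 = 2057 m

2057 m


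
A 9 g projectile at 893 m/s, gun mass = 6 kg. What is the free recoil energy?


v_r = m_p*v_p/m_gun = 0.009*893/6 = 1.3395 m/s, E_r = 0.5*m_gun*v_r^2 = 0.5*6*1.3395^2 = 5.383 J

5.383 J


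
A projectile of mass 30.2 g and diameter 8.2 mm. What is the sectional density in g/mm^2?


SD = m/d^2 = 30.2/8.2^2 = 0.4491 g/mm^2

0.4491 g/mm^2


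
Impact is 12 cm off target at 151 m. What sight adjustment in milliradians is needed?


1 mrad subtends 1 cm per 10 m of range, so adj = error_cm / (dist_m / 10) = 12 / (151/10) = 0.7947 mrad

0.7947 mrad


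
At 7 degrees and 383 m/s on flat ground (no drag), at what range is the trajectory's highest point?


R = v0^2*sin(2*theta)/g = 383^2*sin(2*7°)/9.81 = 3617.46 m
apex_dist = R/2 = 3617.46/2 = 1809 m

1809 m


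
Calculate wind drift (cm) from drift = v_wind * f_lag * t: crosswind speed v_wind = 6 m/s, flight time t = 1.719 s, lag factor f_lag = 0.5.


drift = v_wind * lag * t = 6 * 0.5 * 1.719 = 5.157 m ≈ 515.7 cm

515.7 cm


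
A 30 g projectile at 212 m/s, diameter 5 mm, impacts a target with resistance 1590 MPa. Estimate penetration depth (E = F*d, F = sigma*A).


A = pi*(d/2)^2 = pi*(5/2)^2 = 19.635 mm^2
E = 0.5*m*v^2 = 0.5*0.03*212^2 = 674.16 J
depth = E/(sigma*A) = 674.16 J / (1590 MPa * 19.635 mm^2) = 674.16/(1590 * 19.635) m = 0.0215941 m ≈ 21.59 mm

21.59 mm


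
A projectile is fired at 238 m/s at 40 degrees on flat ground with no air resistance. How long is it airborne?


T = 2*v0*sin(theta)/g = 2*238*sin(40°)/9.81 = 31.19 s

31.19 s


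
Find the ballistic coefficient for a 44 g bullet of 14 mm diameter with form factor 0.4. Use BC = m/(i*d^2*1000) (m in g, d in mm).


BC = m/(i*d^2*1000) = 44/(0.4 * 14^2 * 1000) = 0.0005612

0.0005612


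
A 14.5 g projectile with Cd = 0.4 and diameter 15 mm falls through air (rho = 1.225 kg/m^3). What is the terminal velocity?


A = pi*(d/2)^2 = pi*(15/2000)^2 = 1.76715e-04 m^2
vt = sqrt(2mg/(Cd*rho*A)) = sqrt(2*0.0145*9.81/(0.4 * 1.225 * 1.76715e-04)) = 57.32 m/s

57.32 m/s


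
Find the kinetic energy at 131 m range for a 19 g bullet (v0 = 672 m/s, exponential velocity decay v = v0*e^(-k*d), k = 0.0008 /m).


v = v0*exp(-k*d) = 672*exp(-0.0008*131) = 605.139 m/s
E = 0.5*m*v^2 = 0.5*0.019*605.139^2 = 3479 J

3479 J


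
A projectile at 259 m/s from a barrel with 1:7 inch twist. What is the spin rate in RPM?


twist_m = 7*0.0254 = 0.1778 m
spin = v/twist = 259/0.1778 = 1456.693 rev/s
RPM = spin*60 = 1456.693*60 ≈ 87402 RPM

87402 RPM


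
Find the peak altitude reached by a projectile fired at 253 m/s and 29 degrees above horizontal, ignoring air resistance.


H = (v0*sin(theta))^2 / (2g) = (253*sin(29°))^2 / (2*9.81) = 766.8 m

766.8 m


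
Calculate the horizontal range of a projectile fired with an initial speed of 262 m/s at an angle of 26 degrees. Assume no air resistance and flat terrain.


R = v0^2 * sin(2*theta) / g = 262^2 * sin(2*26°) / 9.81 = 5514 m

5514 m


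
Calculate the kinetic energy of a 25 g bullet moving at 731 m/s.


E = 0.5*m*v^2 = 0.5*0.025*731^2 = 6680 J

6680 J


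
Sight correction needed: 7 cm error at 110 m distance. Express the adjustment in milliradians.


1 mrad subtends 1 cm per 10 m of range, so adj = error_cm / (dist_m / 10) = 7 / (110/10) = 0.6364 mrad

0.6364 mrad


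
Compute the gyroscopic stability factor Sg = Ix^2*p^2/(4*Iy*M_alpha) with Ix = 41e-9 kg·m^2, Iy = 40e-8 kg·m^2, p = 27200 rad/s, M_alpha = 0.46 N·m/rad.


Sg = Ix^2 * p^2 / (4 * Iy * M_alpha) = (41e-9)^2 * 27200^2 / (4 * 40e-8 * 0.46) = 1.69

1.69


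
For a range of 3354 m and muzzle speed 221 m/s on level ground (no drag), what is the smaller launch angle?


sin(2*theta) = R*g/v0^2 = 3354*9.81/221^2 = 0.67367, theta = arcsin(0.67367)/2 = 21.18°

21.18 degrees


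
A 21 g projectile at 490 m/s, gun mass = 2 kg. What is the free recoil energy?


v_r = m_p*v_p/m_gun = 0.021*490/2 = 5.145 m/s, E_r = 0.5*m_gun*v_r^2 = 0.5*2*5.145^2 = 26.47 J

26.47 J


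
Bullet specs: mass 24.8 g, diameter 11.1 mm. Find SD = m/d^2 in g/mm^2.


SD = m/d^2 = 24.8/11.1^2 = 0.2013 g/mm^2

0.2013 g/mm^2


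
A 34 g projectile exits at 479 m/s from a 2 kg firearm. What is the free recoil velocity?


v_recoil = m_p * v_p / m_gun = 0.034 * 479 / 2 = 8.143 m/s

8.143 m/s


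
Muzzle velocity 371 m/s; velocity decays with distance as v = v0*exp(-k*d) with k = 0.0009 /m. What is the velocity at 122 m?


v = v0*exp(-k*d) = 371*exp(-0.0009*122) = 332.4 m/s

332.4 m/s


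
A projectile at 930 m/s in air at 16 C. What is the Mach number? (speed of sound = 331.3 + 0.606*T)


a = 331.3 + 0.606*(16) = 340.996 m/s
M = v/a = 930/340.996 = 2.727

2.727


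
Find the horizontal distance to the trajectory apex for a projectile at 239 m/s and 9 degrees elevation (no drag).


R = v0^2*sin(2*theta)/g = 239^2*sin(2*9°)/9.81 = 1799.32 m
apex_dist = R/2 = 1799.32/2 = 899.7 m

899.7 m


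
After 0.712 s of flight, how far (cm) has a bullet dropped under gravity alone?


drop = 0.5*g*t^2 = 0.5*9.81*0.712^2 = 2.48656 m ≈ 248.7 cm

248.7 cm


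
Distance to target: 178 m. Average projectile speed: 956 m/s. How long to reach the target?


t = d/v = 178/956 = 0.1862 s

0.1862 s


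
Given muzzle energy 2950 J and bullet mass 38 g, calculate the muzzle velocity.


v = sqrt(2*E/m) = sqrt(2*2950/0.038) = 394 m/s

394 m/s


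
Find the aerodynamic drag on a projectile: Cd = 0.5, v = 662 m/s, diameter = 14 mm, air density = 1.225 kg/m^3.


A = pi*(d/2)^2 = pi*(14/2000)^2 = 1.53938e-04 m^2
Fd = 0.5*Cd*rho*A*v^2 = 0.5*0.5*1.225*1.53938e-04*662^2 = 20.66 N

20.66 N


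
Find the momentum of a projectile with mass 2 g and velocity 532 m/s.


p = m*v = 0.002*532 = 1.064 kg·m/s

1.064 kg·m/s


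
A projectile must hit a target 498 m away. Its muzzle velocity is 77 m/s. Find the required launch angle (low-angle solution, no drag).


sin(2*theta) = R*g/v0^2 = 498*9.81/77^2 = 0.82398, theta = arcsin(0.82398)/2 = 27.74°

27.74 degrees


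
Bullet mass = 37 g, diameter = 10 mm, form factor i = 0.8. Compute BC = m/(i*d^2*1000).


BC = m/(i*d^2*1000) = 37/(0.8 * 10^2 * 1000) = 0.0004625

0.0004625


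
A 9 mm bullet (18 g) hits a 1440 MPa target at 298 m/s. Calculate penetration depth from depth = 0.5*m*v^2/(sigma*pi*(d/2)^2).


A = pi*(d/2)^2 = pi*(9/2)^2 = 63.6173 mm^2
E = 0.5*m*v^2 = 0.5*0.018*298^2 = 799.236 J
depth = E/(sigma*A) = 799.236 J / (1440 MPa * 63.6173 mm^2) = 799.236/(1440 * 63.6173) m = 0.00872444 m ≈ 8.724 mm

8.724 mm


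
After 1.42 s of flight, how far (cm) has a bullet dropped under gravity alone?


drop = 0.5*g*t^2 = 0.5*9.81*1.42^2 = 9.89044 m ≈ 989 cm

989 cm


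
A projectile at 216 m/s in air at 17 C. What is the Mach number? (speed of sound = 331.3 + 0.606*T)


a = 331.3 + 0.606*(17) = 341.602 m/s
M = v/a = 216/341.602 = 0.6323

0.6323


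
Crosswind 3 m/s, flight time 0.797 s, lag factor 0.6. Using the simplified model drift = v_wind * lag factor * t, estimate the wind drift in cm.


drift = v_wind * lag * t = 3 * 0.6 * 0.797 = 1.4346 m ≈ 143.5 cm

143.5 cm


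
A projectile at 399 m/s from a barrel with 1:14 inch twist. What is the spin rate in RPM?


twist_m = 14*0.0254 = 0.3556 m
spin = v/twist = 399/0.3556 = 1122.047 rev/s
RPM = spin*60 = 1122.047*60 ≈ 67323 RPM

67323 RPM


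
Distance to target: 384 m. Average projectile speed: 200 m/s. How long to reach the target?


t = d/v = 384/200 = 1.92 s

1.92 s


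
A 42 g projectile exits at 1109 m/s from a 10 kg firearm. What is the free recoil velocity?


v_recoil = m_p * v_p / m_gun = 0.042 * 1109 / 10 = 4.658 m/s

4.658 m/s


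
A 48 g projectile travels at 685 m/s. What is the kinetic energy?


E = 0.5*m*v^2 = 0.5*0.048*685^2 = 11261 J

11261 J


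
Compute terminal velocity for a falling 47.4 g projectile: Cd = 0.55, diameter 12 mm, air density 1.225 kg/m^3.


A = pi*(d/2)^2 = pi*(12/2000)^2 = 1.13097e-04 m^2
vt = sqrt(2mg/(Cd*rho*A)) = sqrt(2*0.0474*9.81/(0.55 * 1.225 * 1.13097e-04)) = 110.5 m/s

110.5 m/s


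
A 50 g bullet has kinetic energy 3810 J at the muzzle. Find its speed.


v = sqrt(2*E/m) = sqrt(2*3810/0.05) = 390.4 m/s

390.4 m/s


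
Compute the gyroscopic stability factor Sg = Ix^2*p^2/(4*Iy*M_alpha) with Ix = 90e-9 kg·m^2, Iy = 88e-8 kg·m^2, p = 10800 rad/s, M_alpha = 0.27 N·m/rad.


Sg = Ix^2 * p^2 / (4 * Iy * M_alpha) = (90e-9)^2 * 10800^2 / (4 * 88e-8 * 0.27) = 0.9941

0.9941


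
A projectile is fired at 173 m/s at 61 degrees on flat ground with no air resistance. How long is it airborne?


T = 2*v0*sin(theta)/g = 2*173*sin(61°)/9.81 = 30.85 s

30.85 s


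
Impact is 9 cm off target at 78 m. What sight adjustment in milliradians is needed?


1 mrad subtends 1 cm per 10 m of range, so adj = error_cm / (dist_m / 10) = 9 / (78/10) = 1.154 mrad

1.154 mrad


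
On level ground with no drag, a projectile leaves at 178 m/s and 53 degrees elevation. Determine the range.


R = v0^2 * sin(2*theta) / g = 178^2 * sin(2*53°) / 9.81 = 3105 m

3105 m


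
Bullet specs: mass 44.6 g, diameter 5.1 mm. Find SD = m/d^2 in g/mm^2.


SD = m/d^2 = 44.6/5.1^2 = 1.715 g/mm^2

1.715 g/mm^2


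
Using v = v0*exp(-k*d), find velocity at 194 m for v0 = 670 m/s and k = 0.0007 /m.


v = v0*exp(-k*d) = 670*exp(-0.0007*194) = 584.9 m/s

584.9 m/s


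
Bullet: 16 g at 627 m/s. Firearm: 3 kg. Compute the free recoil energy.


v_r = m_p*v_p/m_gun = 0.016*627/3 = 3.344 m/s, E_r = 0.5*m_gun*v_r^2 = 0.5*3*3.344^2 = 16.77 J

16.77 J


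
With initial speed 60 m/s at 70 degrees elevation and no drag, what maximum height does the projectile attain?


H = (v0*sin(theta))^2 / (2g) = (60*sin(70°))^2 / (2*9.81) = 162 m

162 m


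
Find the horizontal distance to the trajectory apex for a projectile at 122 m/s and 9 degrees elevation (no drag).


R = v0^2*sin(2*theta)/g = 122^2*sin(2*9°)/9.81 = 468.849 m
apex_dist = R/2 = 468.849/2 = 234.4 m

234.4 m


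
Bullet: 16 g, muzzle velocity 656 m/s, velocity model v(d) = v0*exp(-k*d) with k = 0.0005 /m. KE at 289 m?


v = v0*exp(-k*d) = 656*exp(-0.0005*289) = 567.738 m/s
E = 0.5*m*v^2 = 0.5*0.016*567.738^2 = 2579 J

2579 J


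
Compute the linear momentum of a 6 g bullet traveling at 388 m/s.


p = m*v = 0.006*388 = 2.328 kg·m/s

2.328 kg·m/s


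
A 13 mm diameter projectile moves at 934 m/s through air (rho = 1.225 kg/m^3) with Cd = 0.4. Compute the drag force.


A = pi*(d/2)^2 = pi*(13/2000)^2 = 1.32732e-04 m^2
Fd = 0.5*Cd*rho*A*v^2 = 0.5*0.4*1.225*1.32732e-04*934^2 = 28.37 N

28.37 N


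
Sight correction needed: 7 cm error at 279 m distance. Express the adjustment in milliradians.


1 mrad subtends 1 cm per 10 m of range, so adj = error_cm / (dist_m / 10) = 7 / (279/10) = 0.2509 mrad

0.2509 mrad


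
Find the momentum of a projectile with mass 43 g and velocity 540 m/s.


p = m*v = 0.043*540 = 23.22 kg·m/s

23.22 kg·m/s


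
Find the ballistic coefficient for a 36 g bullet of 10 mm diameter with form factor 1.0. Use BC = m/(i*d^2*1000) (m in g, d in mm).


BC = m/(i*d^2*1000) = 36/(1.0 * 10^2 * 1000) = 0.00036

0.00036


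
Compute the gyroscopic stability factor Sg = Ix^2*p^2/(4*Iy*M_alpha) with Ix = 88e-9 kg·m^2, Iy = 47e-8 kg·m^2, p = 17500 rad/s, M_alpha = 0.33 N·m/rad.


Sg = Ix^2 * p^2 / (4 * Iy * M_alpha) = (88e-9)^2 * 17500^2 / (4 * 47e-8 * 0.33) = 3.823

3.823


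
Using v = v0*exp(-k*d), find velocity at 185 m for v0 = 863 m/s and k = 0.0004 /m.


v = v0*exp(-k*d) = 863*exp(-0.0004*185) = 801.4 m/s

801.4 m/s


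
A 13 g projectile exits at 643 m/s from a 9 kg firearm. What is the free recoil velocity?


v_recoil = m_p * v_p / m_gun = 0.013 * 643 / 9 = 0.9288 m/s

0.9288 m/s


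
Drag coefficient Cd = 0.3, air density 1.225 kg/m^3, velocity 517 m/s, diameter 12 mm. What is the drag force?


A = pi*(d/2)^2 = pi*(12/2000)^2 = 1.13097e-04 m^2
Fd = 0.5*Cd*rho*A*v^2 = 0.5*0.3*1.225*1.13097e-04*517^2 = 5.555 N

5.555 N


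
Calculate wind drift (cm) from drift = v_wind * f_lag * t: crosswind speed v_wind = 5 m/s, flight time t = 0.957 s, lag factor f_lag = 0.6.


drift = v_wind * lag * t = 5 * 0.6 * 0.957 = 2.871 m ≈ 287.1 cm

287.1 cm


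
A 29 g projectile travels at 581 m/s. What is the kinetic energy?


E = 0.5*m*v^2 = 0.5*0.029*581^2 = 4895 J

4895 J


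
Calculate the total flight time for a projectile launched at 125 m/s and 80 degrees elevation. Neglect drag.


T = 2*v0*sin(theta)/g = 2*125*sin(80°)/9.81 = 25.1 s

25.1 s


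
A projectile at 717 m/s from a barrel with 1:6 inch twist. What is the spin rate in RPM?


twist_m = 6*0.0254 = 0.1524 m
spin = v/twist = 717/0.1524 = 4704.724 rev/s
RPM = spin*60 = 4704.724*60 ≈ 282283 RPM

282283 RPM


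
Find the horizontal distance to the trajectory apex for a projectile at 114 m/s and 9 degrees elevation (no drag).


R = v0^2*sin(2*theta)/g = 114^2*sin(2*9°)/9.81 = 409.377 m
apex_dist = R/2 = 409.377/2 = 204.7 m

204.7 m


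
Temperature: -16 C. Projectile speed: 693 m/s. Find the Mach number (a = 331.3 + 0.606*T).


a = 331.3 + 0.606*(-16) = 321.604 m/s
M = v/a = 693/321.604 = 2.155

2.155


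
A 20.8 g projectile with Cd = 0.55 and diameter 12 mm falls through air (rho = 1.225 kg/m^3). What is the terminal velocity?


A = pi*(d/2)^2 = pi*(12/2000)^2 = 1.13097e-04 m^2
vt = sqrt(2mg/(Cd*rho*A)) = sqrt(2*0.0208*9.81/(0.55 * 1.225 * 1.13097e-04)) = 73.18 m/s

73.18 m/s


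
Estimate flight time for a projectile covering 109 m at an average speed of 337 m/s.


t = d/v = 109/337 = 0.3234 s

0.3234 s


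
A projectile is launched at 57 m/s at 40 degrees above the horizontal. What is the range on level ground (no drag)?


R = v0^2 * sin(2*theta) / g = 57^2 * sin(2*40°) / 9.81 = 326.2 m

326.2 m


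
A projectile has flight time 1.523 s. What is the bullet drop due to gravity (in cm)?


drop = 0.5*g*t^2 = 0.5*9.81*1.523^2 = 11.3773 m ≈ 1138 cm

1138 cm


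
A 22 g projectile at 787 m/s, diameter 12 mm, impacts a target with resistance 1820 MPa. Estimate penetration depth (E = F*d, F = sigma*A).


A = pi*(d/2)^2 = pi*(12/2)^2 = 113.097 mm^2
E = 0.5*m*v^2 = 0.5*0.022*787^2 = 6813.06 J
depth = E/(sigma*A) = 6813.06 J / (1820 MPa * 113.097 mm^2) = 6813.06/(1820 * 113.097) m = 0.0330993 m ≈ 33.1 mm

33.1 mm


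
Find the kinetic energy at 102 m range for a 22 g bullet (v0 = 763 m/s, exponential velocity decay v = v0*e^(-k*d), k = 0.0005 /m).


v = v0*exp(-k*d) = 763*exp(-0.0005*102) = 725.063 m/s
E = 0.5*m*v^2 = 0.5*0.022*725.063^2 = 5783 J

5783 J


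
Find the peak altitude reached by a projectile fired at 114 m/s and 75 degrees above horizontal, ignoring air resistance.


H = (v0*sin(theta))^2 / (2g) = (114*sin(75°))^2 / (2*9.81) = 618 m

618 m


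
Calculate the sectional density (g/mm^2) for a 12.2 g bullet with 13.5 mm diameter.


SD = m/d^2 = 12.2/13.5^2 = 0.06694 g/mm^2

0.06694 g/mm^2


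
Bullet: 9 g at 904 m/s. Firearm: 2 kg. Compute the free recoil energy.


v_r = m_p*v_p/m_gun = 0.009*904/2 = 4.068 m/s, E_r = 0.5*m_gun*v_r^2 = 0.5*2*4.068^2 = 16.55 J

16.55 J


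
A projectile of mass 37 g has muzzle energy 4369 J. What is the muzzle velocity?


v = sqrt(2*E/m) = sqrt(2*4369/0.037) = 486 m/s

486 m/s


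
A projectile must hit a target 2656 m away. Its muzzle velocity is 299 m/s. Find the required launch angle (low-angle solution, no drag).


sin(2*theta) = R*g/v0^2 = 2656*9.81/299^2 = 0.291444, theta = arcsin(0.291444)/2 = 8.472°

8.472 degrees


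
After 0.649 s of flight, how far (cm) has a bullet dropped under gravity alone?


drop = 0.5*g*t^2 = 0.5*9.81*0.649^2 = 2.06599 m ≈ 206.6 cm

206.6 cm


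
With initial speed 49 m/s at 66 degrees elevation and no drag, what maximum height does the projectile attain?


H = (v0*sin(theta))^2 / (2g) = (49*sin(66°))^2 / (2*9.81) = 102.1 m

102.1 m


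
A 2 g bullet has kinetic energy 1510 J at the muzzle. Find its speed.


v = sqrt(2*E/m) = sqrt(2*1510/0.002) = 1229 m/s

1229 m/s


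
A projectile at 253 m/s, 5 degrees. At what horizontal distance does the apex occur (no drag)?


R = v0^2*sin(2*theta)/g = 253^2*sin(2*5°)/9.81 = 1133.03 m
apex_dist = R/2 = 1133.03/2 = 566.5 m

566.5 m


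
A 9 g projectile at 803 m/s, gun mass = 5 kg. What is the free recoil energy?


v_r = m_p*v_p/m_gun = 0.009*803/5 = 1.4454 m/s, E_r = 0.5*m_gun*v_r^2 = 0.5*5*1.4454^2 = 5.223 J

5.223 J


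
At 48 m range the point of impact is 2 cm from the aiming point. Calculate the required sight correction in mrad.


1 mrad subtends 1 cm per 10 m of range, so adj = error_cm / (dist_m / 10) = 2 / (48/10) = 0.4167 mrad

0.4167 mrad


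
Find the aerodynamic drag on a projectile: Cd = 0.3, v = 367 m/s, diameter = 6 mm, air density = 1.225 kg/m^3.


A = pi*(d/2)^2 = pi*(6/2000)^2 = 2.82743e-05 m^2
Fd = 0.5*Cd*rho*A*v^2 = 0.5*0.3*1.225*2.82743e-05*367^2 = 0.6998 N

0.6998 N


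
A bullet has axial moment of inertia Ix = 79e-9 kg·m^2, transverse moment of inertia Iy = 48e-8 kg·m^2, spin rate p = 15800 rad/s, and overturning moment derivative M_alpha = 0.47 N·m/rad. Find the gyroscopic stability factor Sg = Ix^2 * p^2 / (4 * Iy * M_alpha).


Sg = Ix^2 * p^2 / (4 * Iy * M_alpha) = (79e-9)^2 * 15800^2 / (4 * 48e-8 * 0.47) = 1.727

1.727


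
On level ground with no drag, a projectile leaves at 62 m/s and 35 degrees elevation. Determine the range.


R = v0^2 * sin(2*theta) / g = 62^2 * sin(2*35°) / 9.81 = 368.2 m

368.2 m


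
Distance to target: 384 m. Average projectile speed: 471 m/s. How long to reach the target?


t = d/v = 384/471 = 0.8153 s

0.8153 s


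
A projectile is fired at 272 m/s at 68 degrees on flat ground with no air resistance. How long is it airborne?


T = 2*v0*sin(theta)/g = 2*272*sin(68°)/9.81 = 51.42 s

51.42 s


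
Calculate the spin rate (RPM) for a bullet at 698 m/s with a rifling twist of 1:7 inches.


twist_m = 7*0.0254 = 0.1778 m
spin = v/twist = 698/0.1778 = 3925.759 rev/s
RPM = spin*60 = 3925.759*60 ≈ 235546 RPM

235546 RPM


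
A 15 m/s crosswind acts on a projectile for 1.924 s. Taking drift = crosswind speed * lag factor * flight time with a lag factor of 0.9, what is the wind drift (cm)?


drift = v_wind * lag * t = 15 * 0.9 * 1.924 = 25.974 m ≈ 2597 cm

2597 cm


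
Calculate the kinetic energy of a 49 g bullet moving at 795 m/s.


E = 0.5*m*v^2 = 0.5*0.049*795^2 = 15485 J

15485 J


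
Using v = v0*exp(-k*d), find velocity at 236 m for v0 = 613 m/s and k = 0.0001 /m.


v = v0*exp(-k*d) = 613*exp(-0.0001*236) = 598.7 m/s

598.7 m/s


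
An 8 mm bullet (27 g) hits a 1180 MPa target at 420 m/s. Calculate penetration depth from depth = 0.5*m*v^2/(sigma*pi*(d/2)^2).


A = pi*(d/2)^2 = pi*(8/2)^2 = 50.2655 mm^2
E = 0.5*m*v^2 = 0.5*0.027*420^2 = 2381.4 J
depth = E/(sigma*A) = 2381.4 J / (1180 MPa * 50.2655 mm^2) = 2381.4/(1180 * 50.2655) m = 0.0401495 m ≈ 40.15 mm

40.15 mm


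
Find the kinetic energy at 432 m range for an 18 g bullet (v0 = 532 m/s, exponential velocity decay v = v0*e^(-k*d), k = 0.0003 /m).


v = v0*exp(-k*d) = 532*exp(-0.0003*432) = 467.334 m/s
E = 0.5*m*v^2 = 0.5*0.018*467.334^2 = 1966 J

1966 J


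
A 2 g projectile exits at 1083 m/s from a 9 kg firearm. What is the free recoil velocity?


v_recoil = m_p * v_p / m_gun = 0.002 * 1083 / 9 = 0.2407 m/s

0.2407 m/s


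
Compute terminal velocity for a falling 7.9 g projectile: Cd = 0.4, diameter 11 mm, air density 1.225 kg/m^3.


A = pi*(d/2)^2 = pi*(11/2000)^2 = 9.50332e-05 m^2
vt = sqrt(2mg/(Cd*rho*A)) = sqrt(2*0.0079*9.81/(0.4 * 1.225 * 9.50332e-05)) = 57.69 m/s

57.69 m/s


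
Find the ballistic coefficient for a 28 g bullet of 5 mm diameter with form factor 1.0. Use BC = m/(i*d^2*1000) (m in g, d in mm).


BC = m/(i*d^2*1000) = 28/(1.0 * 5^2 * 1000) = 0.00112

0.00112


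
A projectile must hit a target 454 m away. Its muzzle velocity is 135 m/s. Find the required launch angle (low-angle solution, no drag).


sin(2*theta) = R*g/v0^2 = 454*9.81/135^2 = 0.244375, theta = arcsin(0.244375)/2 = 7.072°

7.072 degrees


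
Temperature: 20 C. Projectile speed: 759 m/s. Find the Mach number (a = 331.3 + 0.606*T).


a = 331.3 + 0.606*(20) = 343.42 m/s
M = v/a = 759/343.42 = 2.21

2.21


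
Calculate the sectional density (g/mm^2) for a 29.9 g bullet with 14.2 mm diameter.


SD = m/d^2 = 29.9/14.2^2 = 0.1483 g/mm^2

0.1483 g/mm^2


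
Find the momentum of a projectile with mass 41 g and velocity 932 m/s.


p = m*v = 0.041*932 = 38.21 kg·m/s

38.21 kg·m/s


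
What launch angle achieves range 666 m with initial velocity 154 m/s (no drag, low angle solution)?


sin(2*theta) = R*g/v0^2 = 666*9.81/154^2 = 0.275487, theta = arcsin(0.275487)/2 = 7.996°

7.996 degrees


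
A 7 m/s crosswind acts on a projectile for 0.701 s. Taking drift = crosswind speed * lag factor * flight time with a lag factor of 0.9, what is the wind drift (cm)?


drift = v_wind * lag * t = 7 * 0.9 * 0.701 = 4.4163 m ≈ 441.6 cm

441.6 cm


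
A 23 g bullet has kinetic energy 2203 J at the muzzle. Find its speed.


v = sqrt(2*E/m) = sqrt(2*2203/0.023) = 437.7 m/s

437.7 m/s


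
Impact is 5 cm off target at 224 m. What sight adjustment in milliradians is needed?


1 mrad subtends 1 cm per 10 m of range, so adj = error_cm / (dist_m / 10) = 5 / (224/10) = 0.2232 mrad

0.2232 mrad


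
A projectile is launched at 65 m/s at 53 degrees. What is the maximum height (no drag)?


H = (v0*sin(theta))^2 / (2g) = (65*sin(53°))^2 / (2*9.81) = 137.3 m

137.3 m


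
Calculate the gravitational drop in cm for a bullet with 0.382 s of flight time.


drop = 0.5*g*t^2 = 0.5*9.81*0.382^2 = 0.715757 m ≈ 71.58 cm

71.58 cm


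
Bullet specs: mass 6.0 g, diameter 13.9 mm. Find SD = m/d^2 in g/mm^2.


SD = m/d^2 = 6.0/13.9^2 = 0.03105 g/mm^2

0.03105 g/mm^2


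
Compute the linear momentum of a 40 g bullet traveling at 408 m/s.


p = m*v = 0.04*408 = 16.32 kg·m/s

16.32 kg·m/s


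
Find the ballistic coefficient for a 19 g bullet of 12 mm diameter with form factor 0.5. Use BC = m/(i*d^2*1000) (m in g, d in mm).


BC = m/(i*d^2*1000) = 19/(0.5 * 12^2 * 1000) = 0.0002639

0.0002639


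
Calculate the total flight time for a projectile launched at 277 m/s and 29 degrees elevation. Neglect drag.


T = 2*v0*sin(theta)/g = 2*277*sin(29°)/9.81 = 27.38 s

27.38 s


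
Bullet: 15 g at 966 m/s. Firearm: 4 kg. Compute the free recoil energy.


v_r = m_p*v_p/m_gun = 0.015*966/4 = 3.6225 m/s, E_r = 0.5*m_gun*v_r^2 = 0.5*4*3.6225^2 = 26.25 J

26.25 J


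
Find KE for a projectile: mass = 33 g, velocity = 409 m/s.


E = 0.5*m*v^2 = 0.5*0.033*409^2 = 2760 J

2760 J


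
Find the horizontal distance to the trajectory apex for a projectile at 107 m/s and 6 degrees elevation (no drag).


R = v0^2*sin(2*theta)/g = 107^2*sin(2*6°)/9.81 = 242.648 m
apex_dist = R/2 = 242.648/2 = 121.3 m

121.3 m


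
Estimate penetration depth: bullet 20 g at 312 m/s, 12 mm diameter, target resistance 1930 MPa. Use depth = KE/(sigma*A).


A = pi*(d/2)^2 = pi*(12/2)^2 = 113.097 mm^2
E = 0.5*m*v^2 = 0.5*0.02*312^2 = 973.44 J
depth = E/(sigma*A) = 973.44 J / (1930 MPa * 113.097 mm^2) = 973.44/(1930 * 113.097) m = 0.00445964 m ≈ 4.46 mm

4.46 mm


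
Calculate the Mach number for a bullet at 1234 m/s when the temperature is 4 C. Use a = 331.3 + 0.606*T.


a = 331.3 + 0.606*(4) = 333.724 m/s
M = v/a = 1234/333.724 = 3.698

3.698


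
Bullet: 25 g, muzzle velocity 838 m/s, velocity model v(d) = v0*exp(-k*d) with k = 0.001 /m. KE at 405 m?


v = v0*exp(-k*d) = 838*exp(-0.001*405) = 558.927 m/s
E = 0.5*m*v^2 = 0.5*0.025*558.927^2 = 3905 J

3905 J


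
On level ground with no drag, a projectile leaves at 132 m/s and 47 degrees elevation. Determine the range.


R = v0^2 * sin(2*theta) / g = 132^2 * sin(2*47°) / 9.81 = 1772 m

1772 m


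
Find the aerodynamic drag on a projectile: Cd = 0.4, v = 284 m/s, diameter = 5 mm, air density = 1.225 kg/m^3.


A = pi*(d/2)^2 = pi*(5/2000)^2 = 1.96350e-05 m^2
Fd = 0.5*Cd*rho*A*v^2 = 0.5*0.4*1.225*1.96350e-05*284^2 = 0.388 N

0.388 N
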